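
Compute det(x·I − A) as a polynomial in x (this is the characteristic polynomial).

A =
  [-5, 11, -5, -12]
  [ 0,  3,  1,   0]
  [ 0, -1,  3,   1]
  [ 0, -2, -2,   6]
x^4 - 7*x^3 - 12*x^2 + 176*x - 320

Expanding det(x·I − A) (e.g. by cofactor expansion or by noting that A is similar to its Jordan form J, which has the same characteristic polynomial as A) gives
  χ_A(x) = x^4 - 7*x^3 - 12*x^2 + 176*x - 320
which factors as (x - 4)^3*(x + 5). The eigenvalues (with algebraic multiplicities) are λ = -5 with multiplicity 1, λ = 4 with multiplicity 3.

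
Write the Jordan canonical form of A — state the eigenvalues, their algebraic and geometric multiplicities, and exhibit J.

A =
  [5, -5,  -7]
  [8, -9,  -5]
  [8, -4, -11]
J_3(-5)

The characteristic polynomial is
  det(x·I − A) = x^3 + 15*x^2 + 75*x + 125 = (x + 5)^3

Eigenvalues and multiplicities (the geometric multiplicity of λ is n − rank(A − λI), which equals the number of Jordan blocks for λ):
  λ = -5: algebraic multiplicity = 3, geometric multiplicity = 1

Determining the block sizes for each eigenvalue:
  λ = -5: one block (gm = 1), so the single block has size am = 3 → block sizes [3]

Assembling the blocks gives a Jordan form
J =
  [-5,  1,  0]
  [ 0, -5,  1]
  [ 0,  0, -5]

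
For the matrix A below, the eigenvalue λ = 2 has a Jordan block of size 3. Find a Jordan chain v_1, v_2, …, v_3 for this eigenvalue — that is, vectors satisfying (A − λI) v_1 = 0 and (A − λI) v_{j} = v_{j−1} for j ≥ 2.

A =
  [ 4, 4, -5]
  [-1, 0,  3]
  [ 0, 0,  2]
A Jordan chain for λ = 2 of length 3:
v_1 = (2, -1, 0)ᵀ
v_2 = (-5, 3, 0)ᵀ
v_3 = (0, 0, 1)ᵀ

Let N = A − (2)·I. We want v_3 with N^3 v_3 = 0 but N^2 v_3 ≠ 0; then v_{j-1} := N · v_j for j = 3, …, 2.

Pick v_3 = (0, 0, 1)ᵀ.
Then v_2 = N · v_3 = (-5, 3, 0)ᵀ.
Then v_1 = N · v_2 = (2, -1, 0)ᵀ.

Sanity check: (A − (2)·I) v_1 = (0, 0, 0)ᵀ = 0. ✓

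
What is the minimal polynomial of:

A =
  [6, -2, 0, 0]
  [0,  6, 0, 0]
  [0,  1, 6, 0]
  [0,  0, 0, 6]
x^2 - 12*x + 36

The characteristic polynomial is χ_A(x) = (x - 6)^4, so the eigenvalues are known. The minimal polynomial is
  m_A(x) = Π_λ (x − λ)^{k_λ}
where k_λ is the size of the *largest* Jordan block for λ (equivalently, the smallest k with (A − λI)^k v = 0 for every generalised eigenvector v of λ).

  λ = 6: largest Jordan block has size 2, contributing (x − 6)^2

So m_A(x) = (x - 6)^2 = x^2 - 12*x + 36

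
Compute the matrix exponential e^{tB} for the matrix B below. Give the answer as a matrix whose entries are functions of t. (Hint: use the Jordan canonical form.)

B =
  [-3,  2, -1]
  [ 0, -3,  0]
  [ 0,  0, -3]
e^{tB} =
  [exp(-3*t), 2*t*exp(-3*t), -t*exp(-3*t)]
  [0, exp(-3*t), 0]
  [0, 0, exp(-3*t)]

Strategy: write B = P · J · P⁻¹ where J is a Jordan canonical form, so e^{tB} = P · e^{tJ} · P⁻¹, and e^{tJ} can be computed block-by-block.

B has Jordan form
J =
  [-3,  1,  0]
  [ 0, -3,  0]
  [ 0,  0, -3]
(up to reordering of blocks).

Per-block formulas:
  For a 1×1 block at λ = -3: exp(t · [-3]) = [e^(-3t)].
  For a 2×2 Jordan block J_2(-3): exp(t · J_2(-3)) = e^(-3t)·(I + t·N), where N is the 2×2 nilpotent shift.

After assembling e^{tJ} and conjugating by P, we get:

e^{tB} =
  [exp(-3*t), 2*t*exp(-3*t), -t*exp(-3*t)]
  [0, exp(-3*t), 0]
  [0, 0, exp(-3*t)]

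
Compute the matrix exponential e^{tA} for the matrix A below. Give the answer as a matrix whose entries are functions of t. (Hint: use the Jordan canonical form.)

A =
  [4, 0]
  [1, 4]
e^{tA} =
  [exp(4*t), 0]
  [t*exp(4*t), exp(4*t)]

Strategy: write A = P · J · P⁻¹ where J is a Jordan canonical form, so e^{tA} = P · e^{tJ} · P⁻¹, and e^{tJ} can be computed block-by-block.

A has Jordan form
J =
  [4, 1]
  [0, 4]
(up to reordering of blocks).

Per-block formulas:
  For a 2×2 Jordan block J_2(4): exp(t · J_2(4)) = e^(4t)·(I + t·N), where N is the 2×2 nilpotent shift.

After assembling e^{tJ} and conjugating by P, we get:

e^{tA} =
  [exp(4*t), 0]
  [t*exp(4*t), exp(4*t)]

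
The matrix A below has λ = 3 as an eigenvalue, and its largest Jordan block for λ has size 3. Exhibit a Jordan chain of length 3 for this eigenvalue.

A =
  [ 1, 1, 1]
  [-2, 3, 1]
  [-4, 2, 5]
A Jordan chain for λ = 3 of length 3:
v_1 = (-2, 0, -4)ᵀ
v_2 = (-2, -2, -4)ᵀ
v_3 = (1, 0, 0)ᵀ

Let N = A − (3)·I. We want v_3 with N^3 v_3 = 0 but N^2 v_3 ≠ 0; then v_{j-1} := N · v_j for j = 3, …, 2.

Pick v_3 = (1, 0, 0)ᵀ.
Then v_2 = N · v_3 = (-2, -2, -4)ᵀ.
Then v_1 = N · v_2 = (-2, 0, -4)ᵀ.

Sanity check: (A − (3)·I) v_1 = (0, 0, 0)ᵀ = 0. ✓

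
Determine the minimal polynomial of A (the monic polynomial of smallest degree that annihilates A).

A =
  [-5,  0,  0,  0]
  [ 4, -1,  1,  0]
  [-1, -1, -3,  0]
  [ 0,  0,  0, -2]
x^3 + 9*x^2 + 24*x + 20

The characteristic polynomial is χ_A(x) = (x + 2)^3*(x + 5), so the eigenvalues are known. The minimal polynomial is
  m_A(x) = Π_λ (x − λ)^{k_λ}
where k_λ is the size of the *largest* Jordan block for λ (equivalently, the smallest k with (A − λI)^k v = 0 for every generalised eigenvector v of λ).

  λ = -5: largest Jordan block has size 1, contributing (x + 5)
  λ = -2: largest Jordan block has size 2, contributing (x + 2)^2

So m_A(x) = (x + 2)^2*(x + 5) = x^3 + 9*x^2 + 24*x + 20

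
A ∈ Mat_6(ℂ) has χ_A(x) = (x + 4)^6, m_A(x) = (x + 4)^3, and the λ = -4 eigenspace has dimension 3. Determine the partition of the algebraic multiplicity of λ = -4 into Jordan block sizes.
Block sizes for λ = -4: [3, 2, 1]

Step 1 — from the characteristic polynomial, algebraic multiplicity of λ = -4 is 6. From dim ker(A − (-4)·I) = 3, there are exactly 3 Jordan blocks for λ = -4.
Step 2 — from the minimal polynomial, the factor (x + 4)^3 tells us the largest block for λ = -4 has size 3.
Step 3 — with total size 6, 3 blocks, and largest block 3, the block sizes (in nonincreasing order) are [3, 2, 1].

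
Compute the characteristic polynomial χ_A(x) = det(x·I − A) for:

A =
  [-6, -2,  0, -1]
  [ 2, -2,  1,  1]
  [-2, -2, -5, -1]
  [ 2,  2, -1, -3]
x^4 + 16*x^3 + 96*x^2 + 256*x + 256

Expanding det(x·I − A) (e.g. by cofactor expansion or by noting that A is similar to its Jordan form J, which has the same characteristic polynomial as A) gives
  χ_A(x) = x^4 + 16*x^3 + 96*x^2 + 256*x + 256
which factors as (x + 4)^4. The eigenvalues (with algebraic multiplicities) are λ = -4 with multiplicity 4.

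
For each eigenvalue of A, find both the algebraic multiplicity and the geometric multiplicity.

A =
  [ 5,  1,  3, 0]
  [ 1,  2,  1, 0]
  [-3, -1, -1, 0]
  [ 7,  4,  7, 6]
λ = 2: alg = 3, geom = 1; λ = 6: alg = 1, geom = 1

Step 1 — factor the characteristic polynomial to read off the algebraic multiplicities:
  χ_A(x) = (x - 6)*(x - 2)^3

Step 2 — compute geometric multiplicities via the rank-nullity identity g(λ) = n − rank(A − λI):
  rank(A − (2)·I) = 3, so dim ker(A − (2)·I) = n − 3 = 1
  rank(A − (6)·I) = 3, so dim ker(A − (6)·I) = n − 3 = 1

Summary:
  λ = 2: algebraic multiplicity = 3, geometric multiplicity = 1
  λ = 6: algebraic multiplicity = 1, geometric multiplicity = 1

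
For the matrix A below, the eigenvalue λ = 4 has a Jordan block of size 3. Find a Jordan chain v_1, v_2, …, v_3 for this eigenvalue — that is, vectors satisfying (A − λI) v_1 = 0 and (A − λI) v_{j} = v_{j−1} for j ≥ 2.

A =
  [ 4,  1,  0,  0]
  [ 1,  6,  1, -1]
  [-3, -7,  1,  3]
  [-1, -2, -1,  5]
A Jordan chain for λ = 4 of length 3:
v_1 = (1, 0, -1, 0)ᵀ
v_2 = (0, 1, -3, -1)ᵀ
v_3 = (1, 0, 0, 0)ᵀ

Let N = A − (4)·I. We want v_3 with N^3 v_3 = 0 but N^2 v_3 ≠ 0; then v_{j-1} := N · v_j for j = 3, …, 2.

Pick v_3 = (1, 0, 0, 0)ᵀ.
Then v_2 = N · v_3 = (0, 1, -3, -1)ᵀ.
Then v_1 = N · v_2 = (1, 0, -1, 0)ᵀ.

Sanity check: (A − (4)·I) v_1 = (0, 0, 0, 0)ᵀ = 0. ✓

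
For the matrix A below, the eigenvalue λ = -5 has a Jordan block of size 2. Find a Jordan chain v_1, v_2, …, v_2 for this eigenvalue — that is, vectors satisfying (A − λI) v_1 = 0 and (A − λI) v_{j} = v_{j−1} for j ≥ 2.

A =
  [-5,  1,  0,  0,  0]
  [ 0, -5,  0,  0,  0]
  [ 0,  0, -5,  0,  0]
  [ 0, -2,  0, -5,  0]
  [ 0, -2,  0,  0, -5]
A Jordan chain for λ = -5 of length 2:
v_1 = (1, 0, 0, -2, -2)ᵀ
v_2 = (0, 1, 0, 0, 0)ᵀ

Let N = A − (-5)·I. We want v_2 with N^2 v_2 = 0 but N^1 v_2 ≠ 0; then v_{j-1} := N · v_j for j = 2, …, 2.

Pick v_2 = (0, 1, 0, 0, 0)ᵀ.
Then v_1 = N · v_2 = (1, 0, 0, -2, -2)ᵀ.

Sanity check: (A − (-5)·I) v_1 = (0, 0, 0, 0, 0)ᵀ = 0. ✓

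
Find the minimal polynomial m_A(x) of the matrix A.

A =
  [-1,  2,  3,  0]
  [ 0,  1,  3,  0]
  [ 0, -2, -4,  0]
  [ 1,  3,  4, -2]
x^2 + 3*x + 2

The characteristic polynomial is χ_A(x) = (x + 1)^2*(x + 2)^2, so the eigenvalues are known. The minimal polynomial is
  m_A(x) = Π_λ (x − λ)^{k_λ}
where k_λ is the size of the *largest* Jordan block for λ (equivalently, the smallest k with (A − λI)^k v = 0 for every generalised eigenvector v of λ).

  λ = -2: largest Jordan block has size 1, contributing (x + 2)
  λ = -1: largest Jordan block has size 1, contributing (x + 1)

So m_A(x) = (x + 1)*(x + 2) = x^2 + 3*x + 2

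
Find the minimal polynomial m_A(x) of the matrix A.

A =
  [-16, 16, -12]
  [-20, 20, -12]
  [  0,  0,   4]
x^2 - 4*x

The characteristic polynomial is χ_A(x) = x*(x - 4)^2, so the eigenvalues are known. The minimal polynomial is
  m_A(x) = Π_λ (x − λ)^{k_λ}
where k_λ is the size of the *largest* Jordan block for λ (equivalently, the smallest k with (A − λI)^k v = 0 for every generalised eigenvector v of λ).

  λ = 0: largest Jordan block has size 1, contributing (x − 0)
  λ = 4: largest Jordan block has size 1, contributing (x − 4)

So m_A(x) = x*(x - 4) = x^2 - 4*x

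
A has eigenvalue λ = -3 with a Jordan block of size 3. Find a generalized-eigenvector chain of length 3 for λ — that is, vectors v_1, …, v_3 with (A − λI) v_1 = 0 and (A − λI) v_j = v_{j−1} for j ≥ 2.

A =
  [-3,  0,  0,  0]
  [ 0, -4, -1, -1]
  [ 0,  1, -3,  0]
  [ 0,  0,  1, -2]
A Jordan chain for λ = -3 of length 3:
v_1 = (0, 0, -1, 1)ᵀ
v_2 = (0, -1, 1, 0)ᵀ
v_3 = (0, 1, 0, 0)ᵀ

Let N = A − (-3)·I. We want v_3 with N^3 v_3 = 0 but N^2 v_3 ≠ 0; then v_{j-1} := N · v_j for j = 3, …, 2.

Pick v_3 = (0, 1, 0, 0)ᵀ.
Then v_2 = N · v_3 = (0, -1, 1, 0)ᵀ.
Then v_1 = N · v_2 = (0, 0, -1, 1)ᵀ.

Sanity check: (A − (-3)·I) v_1 = (0, 0, 0, 0)ᵀ = 0. ✓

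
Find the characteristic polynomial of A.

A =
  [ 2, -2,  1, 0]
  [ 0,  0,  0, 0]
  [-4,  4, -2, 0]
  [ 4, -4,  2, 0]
x^4

Expanding det(x·I − A) (e.g. by cofactor expansion or by noting that A is similar to its Jordan form J, which has the same characteristic polynomial as A) gives
  χ_A(x) = x^4
which factors as x^4. The eigenvalues (with algebraic multiplicities) are λ = 0 with multiplicity 4.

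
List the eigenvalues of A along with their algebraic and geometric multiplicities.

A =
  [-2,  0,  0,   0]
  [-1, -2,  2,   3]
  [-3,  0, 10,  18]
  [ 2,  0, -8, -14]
λ = -2: alg = 4, geom = 2

Step 1 — factor the characteristic polynomial to read off the algebraic multiplicities:
  χ_A(x) = (x + 2)^4

Step 2 — compute geometric multiplicities via the rank-nullity identity g(λ) = n − rank(A − λI):
  rank(A − (-2)·I) = 2, so dim ker(A − (-2)·I) = n − 2 = 2

Summary:
  λ = -2: algebraic multiplicity = 4, geometric multiplicity = 2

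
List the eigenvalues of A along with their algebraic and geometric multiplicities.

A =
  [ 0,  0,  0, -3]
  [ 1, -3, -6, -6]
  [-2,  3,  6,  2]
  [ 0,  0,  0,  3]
λ = 0: alg = 2, geom = 1; λ = 3: alg = 2, geom = 1

Step 1 — factor the characteristic polynomial to read off the algebraic multiplicities:
  χ_A(x) = x^2*(x - 3)^2

Step 2 — compute geometric multiplicities via the rank-nullity identity g(λ) = n − rank(A − λI):
  rank(A − (0)·I) = 3, so dim ker(A − (0)·I) = n − 3 = 1
  rank(A − (3)·I) = 3, so dim ker(A − (3)·I) = n − 3 = 1

Summary:
  λ = 0: algebraic multiplicity = 2, geometric multiplicity = 1
  λ = 3: algebraic multiplicity = 2, geometric multiplicity = 1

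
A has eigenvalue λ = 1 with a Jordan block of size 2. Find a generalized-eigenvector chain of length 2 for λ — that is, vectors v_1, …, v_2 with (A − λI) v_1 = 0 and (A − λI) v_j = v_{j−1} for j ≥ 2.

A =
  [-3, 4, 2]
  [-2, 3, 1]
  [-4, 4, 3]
A Jordan chain for λ = 1 of length 2:
v_1 = (-4, -2, -4)ᵀ
v_2 = (1, 0, 0)ᵀ

Let N = A − (1)·I. We want v_2 with N^2 v_2 = 0 but N^1 v_2 ≠ 0; then v_{j-1} := N · v_j for j = 2, …, 2.

Pick v_2 = (1, 0, 0)ᵀ.
Then v_1 = N · v_2 = (-4, -2, -4)ᵀ.

Sanity check: (A − (1)·I) v_1 = (0, 0, 0)ᵀ = 0. ✓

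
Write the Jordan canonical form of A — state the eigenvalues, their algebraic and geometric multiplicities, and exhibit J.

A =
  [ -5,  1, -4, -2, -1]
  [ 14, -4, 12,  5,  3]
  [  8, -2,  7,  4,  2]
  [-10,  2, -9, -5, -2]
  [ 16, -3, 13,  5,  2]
J_3(-1) ⊕ J_2(-1)

The characteristic polynomial is
  det(x·I − A) = x^5 + 5*x^4 + 10*x^3 + 10*x^2 + 5*x + 1 = (x + 1)^5

Eigenvalues and multiplicities (the geometric multiplicity of λ is n − rank(A − λI), which equals the number of Jordan blocks for λ):
  λ = -1: algebraic multiplicity = 5, geometric multiplicity = 2

Determining the block sizes for each eigenvalue:
  λ = -1: with am = 5 and gm = 2, the partition is not yet determined (e.g. several partitions of 5 into 2 parts exist). Let N = A − (-1)·I. Computing rank(N^1) = 3, rank(N^2) = 1, rank(N^3) = 0; the number of blocks of size ≥ j is rank(N^{j−1}) − rank(N^j), giving [2, 2, 1]. So we have 1 block(s) of size 3, 1 block(s) of size 2 → block sizes [3, 2]

Assembling the blocks gives a Jordan form
J =
  [-1,  1,  0,  0,  0]
  [ 0, -1,  1,  0,  0]
  [ 0,  0, -1,  0,  0]
  [ 0,  0,  0, -1,  1]
  [ 0,  0,  0,  0, -1]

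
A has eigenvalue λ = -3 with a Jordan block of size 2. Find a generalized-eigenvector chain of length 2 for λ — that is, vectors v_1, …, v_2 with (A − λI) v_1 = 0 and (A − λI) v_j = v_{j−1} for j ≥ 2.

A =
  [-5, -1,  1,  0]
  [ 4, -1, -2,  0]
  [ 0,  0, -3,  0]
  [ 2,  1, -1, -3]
A Jordan chain for λ = -3 of length 2:
v_1 = (-2, 4, 0, 2)ᵀ
v_2 = (1, 0, 0, 0)ᵀ

Let N = A − (-3)·I. We want v_2 with N^2 v_2 = 0 but N^1 v_2 ≠ 0; then v_{j-1} := N · v_j for j = 2, …, 2.

Pick v_2 = (1, 0, 0, 0)ᵀ.
Then v_1 = N · v_2 = (-2, 4, 0, 2)ᵀ.

Sanity check: (A − (-3)·I) v_1 = (0, 0, 0, 0)ᵀ = 0. ✓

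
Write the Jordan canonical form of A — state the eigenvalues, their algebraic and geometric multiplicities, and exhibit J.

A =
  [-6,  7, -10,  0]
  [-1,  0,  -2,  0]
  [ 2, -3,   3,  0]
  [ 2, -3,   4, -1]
J_3(-1) ⊕ J_1(-1)

The characteristic polynomial is
  det(x·I − A) = x^4 + 4*x^3 + 6*x^2 + 4*x + 1 = (x + 1)^4

Eigenvalues and multiplicities (the geometric multiplicity of λ is n − rank(A − λI), which equals the number of Jordan blocks for λ):
  λ = -1: algebraic multiplicity = 4, geometric multiplicity = 2

Determining the block sizes for each eigenvalue:
  λ = -1: with am = 4 and gm = 2, the partition is not yet determined (e.g. several partitions of 4 into 2 parts exist). Let N = A − (-1)·I. Computing rank(N^1) = 2, rank(N^2) = 1, rank(N^3) = 0; the number of blocks of size ≥ j is rank(N^{j−1}) − rank(N^j), giving [2, 1, 1]. So we have 1 block(s) of size 3, 1 block(s) of size 1 → block sizes [3, 1]

Assembling the blocks gives a Jordan form
J =
  [-1,  1,  0,  0]
  [ 0, -1,  1,  0]
  [ 0,  0, -1,  0]
  [ 0,  0,  0, -1]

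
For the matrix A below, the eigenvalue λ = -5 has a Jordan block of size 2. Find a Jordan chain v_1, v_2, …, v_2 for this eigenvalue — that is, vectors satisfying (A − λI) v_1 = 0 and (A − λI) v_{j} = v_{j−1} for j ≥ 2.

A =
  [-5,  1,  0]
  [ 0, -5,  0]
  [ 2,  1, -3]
A Jordan chain for λ = -5 of length 2:
v_1 = (-1, 0, 1)ᵀ
v_2 = (1, -1, 0)ᵀ

Let N = A − (-5)·I. We want v_2 with N^2 v_2 = 0 but N^1 v_2 ≠ 0; then v_{j-1} := N · v_j for j = 2, …, 2.

Pick v_2 = (1, -1, 0)ᵀ.
Then v_1 = N · v_2 = (-1, 0, 1)ᵀ.

Sanity check: (A − (-5)·I) v_1 = (0, 0, 0)ᵀ = 0. ✓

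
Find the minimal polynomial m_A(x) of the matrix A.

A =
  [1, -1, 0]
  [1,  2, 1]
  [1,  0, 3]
x^3 - 6*x^2 + 12*x - 8

The characteristic polynomial is χ_A(x) = (x - 2)^3, so the eigenvalues are known. The minimal polynomial is
  m_A(x) = Π_λ (x − λ)^{k_λ}
where k_λ is the size of the *largest* Jordan block for λ (equivalently, the smallest k with (A − λI)^k v = 0 for every generalised eigenvector v of λ).

  λ = 2: largest Jordan block has size 3, contributing (x − 2)^3

So m_A(x) = (x - 2)^3 = x^3 - 6*x^2 + 12*x - 8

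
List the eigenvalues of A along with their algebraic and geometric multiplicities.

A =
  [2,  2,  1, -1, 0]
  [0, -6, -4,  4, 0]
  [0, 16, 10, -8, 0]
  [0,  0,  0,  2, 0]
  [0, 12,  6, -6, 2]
λ = 2: alg = 5, geom = 4

Step 1 — factor the characteristic polynomial to read off the algebraic multiplicities:
  χ_A(x) = (x - 2)^5

Step 2 — compute geometric multiplicities via the rank-nullity identity g(λ) = n − rank(A − λI):
  rank(A − (2)·I) = 1, so dim ker(A − (2)·I) = n − 1 = 4

Summary:
  λ = 2: algebraic multiplicity = 5, geometric multiplicity = 4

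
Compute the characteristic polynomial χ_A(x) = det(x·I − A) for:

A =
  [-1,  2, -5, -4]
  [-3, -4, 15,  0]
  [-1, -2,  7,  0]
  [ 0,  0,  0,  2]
x^4 - 4*x^3 + 4*x^2

Expanding det(x·I − A) (e.g. by cofactor expansion or by noting that A is similar to its Jordan form J, which has the same characteristic polynomial as A) gives
  χ_A(x) = x^4 - 4*x^3 + 4*x^2
which factors as x^2*(x - 2)^2. The eigenvalues (with algebraic multiplicities) are λ = 0 with multiplicity 2, λ = 2 with multiplicity 2.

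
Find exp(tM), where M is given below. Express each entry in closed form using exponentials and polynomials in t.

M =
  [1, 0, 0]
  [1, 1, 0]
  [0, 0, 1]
e^{tM} =
  [exp(t), 0, 0]
  [t*exp(t), exp(t), 0]
  [0, 0, exp(t)]

Strategy: write M = P · J · P⁻¹ where J is a Jordan canonical form, so e^{tM} = P · e^{tJ} · P⁻¹, and e^{tJ} can be computed block-by-block.

M has Jordan form
J =
  [1, 1, 0]
  [0, 1, 0]
  [0, 0, 1]
(up to reordering of blocks).

Per-block formulas:
  For a 1×1 block at λ = 1: exp(t · [1]) = [e^(1t)].
  For a 2×2 Jordan block J_2(1): exp(t · J_2(1)) = e^(1t)·(I + t·N), where N is the 2×2 nilpotent shift.

After assembling e^{tJ} and conjugating by P, we get:

e^{tM} =
  [exp(t), 0, 0]
  [t*exp(t), exp(t), 0]
  [0, 0, exp(t)]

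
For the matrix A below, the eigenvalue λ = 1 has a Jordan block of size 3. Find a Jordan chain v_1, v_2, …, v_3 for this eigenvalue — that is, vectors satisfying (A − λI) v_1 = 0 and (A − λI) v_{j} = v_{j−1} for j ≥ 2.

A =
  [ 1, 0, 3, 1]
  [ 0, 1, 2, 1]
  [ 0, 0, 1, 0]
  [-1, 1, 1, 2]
A Jordan chain for λ = 1 of length 3:
v_1 = (1, 1, 0, 0)ᵀ
v_2 = (3, 2, 0, 1)ᵀ
v_3 = (0, 0, 1, 0)ᵀ

Let N = A − (1)·I. We want v_3 with N^3 v_3 = 0 but N^2 v_3 ≠ 0; then v_{j-1} := N · v_j for j = 3, …, 2.

Pick v_3 = (0, 0, 1, 0)ᵀ.
Then v_2 = N · v_3 = (3, 2, 0, 1)ᵀ.
Then v_1 = N · v_2 = (1, 1, 0, 0)ᵀ.

Sanity check: (A − (1)·I) v_1 = (0, 0, 0, 0)ᵀ = 0. ✓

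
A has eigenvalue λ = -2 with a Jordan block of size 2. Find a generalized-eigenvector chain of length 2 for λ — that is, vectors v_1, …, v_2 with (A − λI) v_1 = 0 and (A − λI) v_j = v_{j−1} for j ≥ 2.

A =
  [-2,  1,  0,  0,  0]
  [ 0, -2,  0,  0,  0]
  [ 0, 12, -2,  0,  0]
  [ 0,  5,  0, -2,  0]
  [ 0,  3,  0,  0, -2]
A Jordan chain for λ = -2 of length 2:
v_1 = (1, 0, 12, 5, 3)ᵀ
v_2 = (0, 1, 0, 0, 0)ᵀ

Let N = A − (-2)·I. We want v_2 with N^2 v_2 = 0 but N^1 v_2 ≠ 0; then v_{j-1} := N · v_j for j = 2, …, 2.

Pick v_2 = (0, 1, 0, 0, 0)ᵀ.
Then v_1 = N · v_2 = (1, 0, 12, 5, 3)ᵀ.

Sanity check: (A − (-2)·I) v_1 = (0, 0, 0, 0, 0)ᵀ = 0. ✓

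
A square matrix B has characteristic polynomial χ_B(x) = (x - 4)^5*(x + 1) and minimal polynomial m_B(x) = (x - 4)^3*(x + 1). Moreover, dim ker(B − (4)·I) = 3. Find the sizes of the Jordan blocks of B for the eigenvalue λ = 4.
Block sizes for λ = 4: [3, 1, 1]

Step 1 — from the characteristic polynomial, algebraic multiplicity of λ = 4 is 5. From dim ker(B − (4)·I) = 3, there are exactly 3 Jordan blocks for λ = 4.
Step 2 — from the minimal polynomial, the factor (x − 4)^3 tells us the largest block for λ = 4 has size 3.
Step 3 — with total size 5, 3 blocks, and largest block 3, the block sizes (in nonincreasing order) are [3, 1, 1].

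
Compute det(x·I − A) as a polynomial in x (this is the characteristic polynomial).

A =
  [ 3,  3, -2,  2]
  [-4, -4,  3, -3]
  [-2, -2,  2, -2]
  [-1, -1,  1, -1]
x^4

Expanding det(x·I − A) (e.g. by cofactor expansion or by noting that A is similar to its Jordan form J, which has the same characteristic polynomial as A) gives
  χ_A(x) = x^4
which factors as x^4. The eigenvalues (with algebraic multiplicities) are λ = 0 with multiplicity 4.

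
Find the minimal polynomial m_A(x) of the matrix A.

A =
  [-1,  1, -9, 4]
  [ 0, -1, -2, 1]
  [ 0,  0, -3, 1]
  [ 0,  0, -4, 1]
x^2 + 2*x + 1

The characteristic polynomial is χ_A(x) = (x + 1)^4, so the eigenvalues are known. The minimal polynomial is
  m_A(x) = Π_λ (x − λ)^{k_λ}
where k_λ is the size of the *largest* Jordan block for λ (equivalently, the smallest k with (A − λI)^k v = 0 for every generalised eigenvector v of λ).

  λ = -1: largest Jordan block has size 2, contributing (x + 1)^2

So m_A(x) = (x + 1)^2 = x^2 + 2*x + 1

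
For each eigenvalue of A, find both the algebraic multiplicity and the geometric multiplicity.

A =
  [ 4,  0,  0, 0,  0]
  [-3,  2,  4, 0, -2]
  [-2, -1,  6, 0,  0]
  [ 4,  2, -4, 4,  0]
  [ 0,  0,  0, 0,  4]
λ = 4: alg = 5, geom = 3

Step 1 — factor the characteristic polynomial to read off the algebraic multiplicities:
  χ_A(x) = (x - 4)^5

Step 2 — compute geometric multiplicities via the rank-nullity identity g(λ) = n − rank(A − λI):
  rank(A − (4)·I) = 2, so dim ker(A − (4)·I) = n − 2 = 3

Summary:
  λ = 4: algebraic multiplicity = 5, geometric multiplicity = 3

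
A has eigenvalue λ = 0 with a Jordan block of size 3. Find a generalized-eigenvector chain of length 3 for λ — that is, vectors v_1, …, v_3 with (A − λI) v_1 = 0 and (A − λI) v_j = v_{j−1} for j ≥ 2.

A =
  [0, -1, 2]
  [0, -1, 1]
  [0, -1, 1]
A Jordan chain for λ = 0 of length 3:
v_1 = (-1, 0, 0)ᵀ
v_2 = (-1, -1, -1)ᵀ
v_3 = (0, 1, 0)ᵀ

Let N = A − (0)·I. We want v_3 with N^3 v_3 = 0 but N^2 v_3 ≠ 0; then v_{j-1} := N · v_j for j = 3, …, 2.

Pick v_3 = (0, 1, 0)ᵀ.
Then v_2 = N · v_3 = (-1, -1, -1)ᵀ.
Then v_1 = N · v_2 = (-1, 0, 0)ᵀ.

Sanity check: (A − (0)·I) v_1 = (0, 0, 0)ᵀ = 0. ✓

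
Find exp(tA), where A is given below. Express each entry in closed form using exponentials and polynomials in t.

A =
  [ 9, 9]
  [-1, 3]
e^{tA} =
  [3*t*exp(6*t) + exp(6*t), 9*t*exp(6*t)]
  [-t*exp(6*t), -3*t*exp(6*t) + exp(6*t)]

Strategy: write A = P · J · P⁻¹ where J is a Jordan canonical form, so e^{tA} = P · e^{tJ} · P⁻¹, and e^{tJ} can be computed block-by-block.

A has Jordan form
J =
  [6, 1]
  [0, 6]
(up to reordering of blocks).

Per-block formulas:
  For a 2×2 Jordan block J_2(6): exp(t · J_2(6)) = e^(6t)·(I + t·N), where N is the 2×2 nilpotent shift.

After assembling e^{tJ} and conjugating by P, we get:

e^{tA} =
  [3*t*exp(6*t) + exp(6*t), 9*t*exp(6*t)]
  [-t*exp(6*t), -3*t*exp(6*t) + exp(6*t)]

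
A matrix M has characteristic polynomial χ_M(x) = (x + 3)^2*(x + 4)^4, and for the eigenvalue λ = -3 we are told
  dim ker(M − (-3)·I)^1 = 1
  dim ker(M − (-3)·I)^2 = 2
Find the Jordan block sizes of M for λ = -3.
Block sizes for λ = -3: [2]

From the dimensions of kernels of powers, the number of Jordan blocks of size at least j is d_j − d_{j−1} where d_j = dim ker(N^j) (with d_0 = 0). Computing the differences gives [1, 1].
The number of blocks of size exactly k is (#blocks of size ≥ k) − (#blocks of size ≥ k + 1), so the partition is: 1 block(s) of size 2.
In nonincreasing order the block sizes are [2].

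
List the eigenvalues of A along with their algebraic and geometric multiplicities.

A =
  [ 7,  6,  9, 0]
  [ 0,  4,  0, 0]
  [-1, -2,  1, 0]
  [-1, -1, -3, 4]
λ = 4: alg = 4, geom = 2

Step 1 — factor the characteristic polynomial to read off the algebraic multiplicities:
  χ_A(x) = (x - 4)^4

Step 2 — compute geometric multiplicities via the rank-nullity identity g(λ) = n − rank(A − λI):
  rank(A − (4)·I) = 2, so dim ker(A − (4)·I) = n − 2 = 2

Summary:
  λ = 4: algebraic multiplicity = 4, geometric multiplicity = 2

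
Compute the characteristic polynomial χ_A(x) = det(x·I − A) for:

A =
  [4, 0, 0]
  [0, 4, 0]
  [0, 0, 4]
x^3 - 12*x^2 + 48*x - 64

Expanding det(x·I − A) (e.g. by cofactor expansion or by noting that A is similar to its Jordan form J, which has the same characteristic polynomial as A) gives
  χ_A(x) = x^3 - 12*x^2 + 48*x - 64
which factors as (x - 4)^3. The eigenvalues (with algebraic multiplicities) are λ = 4 with multiplicity 3.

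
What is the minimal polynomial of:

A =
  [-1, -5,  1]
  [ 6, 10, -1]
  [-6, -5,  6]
x^2 - 10*x + 25

The characteristic polynomial is χ_A(x) = (x - 5)^3, so the eigenvalues are known. The minimal polynomial is
  m_A(x) = Π_λ (x − λ)^{k_λ}
where k_λ is the size of the *largest* Jordan block for λ (equivalently, the smallest k with (A − λI)^k v = 0 for every generalised eigenvector v of λ).

  λ = 5: largest Jordan block has size 2, contributing (x − 5)^2

So m_A(x) = (x - 5)^2 = x^2 - 10*x + 25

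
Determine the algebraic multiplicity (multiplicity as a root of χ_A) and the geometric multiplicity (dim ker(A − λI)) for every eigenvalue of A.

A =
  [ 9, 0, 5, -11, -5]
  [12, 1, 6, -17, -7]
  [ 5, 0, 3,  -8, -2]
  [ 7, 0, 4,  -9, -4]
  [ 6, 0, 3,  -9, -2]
λ = -2: alg = 1, geom = 1; λ = 1: alg = 4, geom = 2

Step 1 — factor the characteristic polynomial to read off the algebraic multiplicities:
  χ_A(x) = (x - 1)^4*(x + 2)

Step 2 — compute geometric multiplicities via the rank-nullity identity g(λ) = n − rank(A − λI):
  rank(A − (-2)·I) = 4, so dim ker(A − (-2)·I) = n − 4 = 1
  rank(A − (1)·I) = 3, so dim ker(A − (1)·I) = n − 3 = 2

Summary:
  λ = -2: algebraic multiplicity = 1, geometric multiplicity = 1
  λ = 1: algebraic multiplicity = 4, geometric multiplicity = 2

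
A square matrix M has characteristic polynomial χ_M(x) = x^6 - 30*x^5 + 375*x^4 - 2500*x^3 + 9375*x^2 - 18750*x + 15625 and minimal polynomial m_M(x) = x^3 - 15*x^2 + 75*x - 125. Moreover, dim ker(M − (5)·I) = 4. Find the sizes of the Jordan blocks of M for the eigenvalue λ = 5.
Block sizes for λ = 5: [3, 1, 1, 1]

Step 1 — from the characteristic polynomial, algebraic multiplicity of λ = 5 is 6. From dim ker(M − (5)·I) = 4, there are exactly 4 Jordan blocks for λ = 5.
Step 2 — from the minimal polynomial, the factor (x − 5)^3 tells us the largest block for λ = 5 has size 3.
Step 3 — with total size 6, 4 blocks, and largest block 3, the block sizes (in nonincreasing order) are [3, 1, 1, 1].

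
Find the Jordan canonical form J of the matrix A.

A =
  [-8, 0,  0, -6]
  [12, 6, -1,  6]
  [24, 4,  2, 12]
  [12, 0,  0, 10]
J_1(-2) ⊕ J_2(4) ⊕ J_1(4)

The characteristic polynomial is
  det(x·I − A) = x^4 - 10*x^3 + 24*x^2 + 32*x - 128 = (x - 4)^3*(x + 2)

Eigenvalues and multiplicities (the geometric multiplicity of λ is n − rank(A − λI), which equals the number of Jordan blocks for λ):
  λ = -2: algebraic multiplicity = 1, geometric multiplicity = 1
  λ = 4: algebraic multiplicity = 3, geometric multiplicity = 2

Determining the block sizes for each eigenvalue:
  λ = -2: one block (gm = 1), so the single block has size am = 1 → block sizes [1]
  λ = 4: 2 blocks summing to 3 forces exactly one block of size 2 and the rest size 1 → block sizes [2, 1]

Assembling the blocks gives a Jordan form
J =
  [-2, 0, 0, 0]
  [ 0, 4, 1, 0]
  [ 0, 0, 4, 0]
  [ 0, 0, 0, 4]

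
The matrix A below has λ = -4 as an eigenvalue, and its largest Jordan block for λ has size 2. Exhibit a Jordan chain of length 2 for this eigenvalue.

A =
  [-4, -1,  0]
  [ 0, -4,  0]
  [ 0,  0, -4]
A Jordan chain for λ = -4 of length 2:
v_1 = (-1, 0, 0)ᵀ
v_2 = (0, 1, 0)ᵀ

Let N = A − (-4)·I. We want v_2 with N^2 v_2 = 0 but N^1 v_2 ≠ 0; then v_{j-1} := N · v_j for j = 2, …, 2.

Pick v_2 = (0, 1, 0)ᵀ.
Then v_1 = N · v_2 = (-1, 0, 0)ᵀ.

Sanity check: (A − (-4)·I) v_1 = (0, 0, 0)ᵀ = 0. ✓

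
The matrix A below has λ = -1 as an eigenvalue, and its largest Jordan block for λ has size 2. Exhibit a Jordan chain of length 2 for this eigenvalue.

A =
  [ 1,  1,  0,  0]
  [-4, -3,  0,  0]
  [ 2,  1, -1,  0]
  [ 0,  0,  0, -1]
A Jordan chain for λ = -1 of length 2:
v_1 = (2, -4, 2, 0)ᵀ
v_2 = (1, 0, 0, 0)ᵀ

Let N = A − (-1)·I. We want v_2 with N^2 v_2 = 0 but N^1 v_2 ≠ 0; then v_{j-1} := N · v_j for j = 2, …, 2.

Pick v_2 = (1, 0, 0, 0)ᵀ.
Then v_1 = N · v_2 = (2, -4, 2, 0)ᵀ.

Sanity check: (A − (-1)·I) v_1 = (0, 0, 0, 0)ᵀ = 0. ✓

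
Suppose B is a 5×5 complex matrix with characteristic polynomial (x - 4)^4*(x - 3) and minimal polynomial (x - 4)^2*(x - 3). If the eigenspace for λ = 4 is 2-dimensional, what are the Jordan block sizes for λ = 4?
Block sizes for λ = 4: [2, 2]

Step 1 — from the characteristic polynomial, algebraic multiplicity of λ = 4 is 4. From dim ker(B − (4)·I) = 2, there are exactly 2 Jordan blocks for λ = 4.
Step 2 — from the minimal polynomial, the factor (x − 4)^2 tells us the largest block for λ = 4 has size 2.
Step 3 — with total size 4, 2 blocks, and largest block 2, the block sizes (in nonincreasing order) are [2, 2].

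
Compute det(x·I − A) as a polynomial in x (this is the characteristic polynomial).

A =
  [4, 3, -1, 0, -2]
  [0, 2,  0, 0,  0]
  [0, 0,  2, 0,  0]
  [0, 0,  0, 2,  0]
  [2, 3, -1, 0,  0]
x^5 - 10*x^4 + 40*x^3 - 80*x^2 + 80*x - 32

Expanding det(x·I − A) (e.g. by cofactor expansion or by noting that A is similar to its Jordan form J, which has the same characteristic polynomial as A) gives
  χ_A(x) = x^5 - 10*x^4 + 40*x^3 - 80*x^2 + 80*x - 32
which factors as (x - 2)^5. The eigenvalues (with algebraic multiplicities) are λ = 2 with multiplicity 5.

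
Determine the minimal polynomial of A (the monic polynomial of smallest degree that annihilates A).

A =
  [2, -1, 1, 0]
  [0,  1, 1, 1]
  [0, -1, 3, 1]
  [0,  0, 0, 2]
x^2 - 4*x + 4

The characteristic polynomial is χ_A(x) = (x - 2)^4, so the eigenvalues are known. The minimal polynomial is
  m_A(x) = Π_λ (x − λ)^{k_λ}
where k_λ is the size of the *largest* Jordan block for λ (equivalently, the smallest k with (A − λI)^k v = 0 for every generalised eigenvector v of λ).

  λ = 2: largest Jordan block has size 2, contributing (x − 2)^2

So m_A(x) = (x - 2)^2 = x^2 - 4*x + 4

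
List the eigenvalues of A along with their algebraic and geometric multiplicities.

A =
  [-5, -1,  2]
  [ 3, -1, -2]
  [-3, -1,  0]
λ = -2: alg = 3, geom = 2

Step 1 — factor the characteristic polynomial to read off the algebraic multiplicities:
  χ_A(x) = (x + 2)^3

Step 2 — compute geometric multiplicities via the rank-nullity identity g(λ) = n − rank(A − λI):
  rank(A − (-2)·I) = 1, so dim ker(A − (-2)·I) = n − 1 = 2

Summary:
  λ = -2: algebraic multiplicity = 3, geometric multiplicity = 2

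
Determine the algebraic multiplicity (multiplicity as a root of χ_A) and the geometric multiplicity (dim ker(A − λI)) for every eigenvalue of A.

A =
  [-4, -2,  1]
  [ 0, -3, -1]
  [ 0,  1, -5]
λ = -4: alg = 3, geom = 1

Step 1 — factor the characteristic polynomial to read off the algebraic multiplicities:
  χ_A(x) = (x + 4)^3

Step 2 — compute geometric multiplicities via the rank-nullity identity g(λ) = n − rank(A − λI):
  rank(A − (-4)·I) = 2, so dim ker(A − (-4)·I) = n − 2 = 1

Summary:
  λ = -4: algebraic multiplicity = 3, geometric multiplicity = 1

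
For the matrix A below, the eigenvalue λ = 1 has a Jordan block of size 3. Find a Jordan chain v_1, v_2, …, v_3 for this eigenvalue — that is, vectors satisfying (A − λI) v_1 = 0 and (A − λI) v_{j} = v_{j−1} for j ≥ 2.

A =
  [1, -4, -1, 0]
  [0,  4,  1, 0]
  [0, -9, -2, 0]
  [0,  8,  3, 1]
A Jordan chain for λ = 1 of length 3:
v_1 = (-3, 0, 0, -3)ᵀ
v_2 = (-4, 3, -9, 8)ᵀ
v_3 = (0, 1, 0, 0)ᵀ

Let N = A − (1)·I. We want v_3 with N^3 v_3 = 0 but N^2 v_3 ≠ 0; then v_{j-1} := N · v_j for j = 3, …, 2.

Pick v_3 = (0, 1, 0, 0)ᵀ.
Then v_2 = N · v_3 = (-4, 3, -9, 8)ᵀ.
Then v_1 = N · v_2 = (-3, 0, 0, -3)ᵀ.

Sanity check: (A − (1)·I) v_1 = (0, 0, 0, 0)ᵀ = 0. ✓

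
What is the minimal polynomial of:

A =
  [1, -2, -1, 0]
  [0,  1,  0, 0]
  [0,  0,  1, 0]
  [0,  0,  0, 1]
x^2 - 2*x + 1

The characteristic polynomial is χ_A(x) = (x - 1)^4, so the eigenvalues are known. The minimal polynomial is
  m_A(x) = Π_λ (x − λ)^{k_λ}
where k_λ is the size of the *largest* Jordan block for λ (equivalently, the smallest k with (A − λI)^k v = 0 for every generalised eigenvector v of λ).

  λ = 1: largest Jordan block has size 2, contributing (x − 1)^2

So m_A(x) = (x - 1)^2 = x^2 - 2*x + 1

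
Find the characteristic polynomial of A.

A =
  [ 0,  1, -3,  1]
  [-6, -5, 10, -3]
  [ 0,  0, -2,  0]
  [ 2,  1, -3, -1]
x^4 + 8*x^3 + 24*x^2 + 32*x + 16

Expanding det(x·I − A) (e.g. by cofactor expansion or by noting that A is similar to its Jordan form J, which has the same characteristic polynomial as A) gives
  χ_A(x) = x^4 + 8*x^3 + 24*x^2 + 32*x + 16
which factors as (x + 2)^4. The eigenvalues (with algebraic multiplicities) are λ = -2 with multiplicity 4.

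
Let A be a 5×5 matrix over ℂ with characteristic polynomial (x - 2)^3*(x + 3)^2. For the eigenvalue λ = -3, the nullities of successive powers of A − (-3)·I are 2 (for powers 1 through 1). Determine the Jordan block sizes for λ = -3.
Block sizes for λ = -3: [1, 1]

From the dimensions of kernels of powers, the number of Jordan blocks of size at least j is d_j − d_{j−1} where d_j = dim ker(N^j) (with d_0 = 0). Computing the differences gives [2].
The number of blocks of size exactly k is (#blocks of size ≥ k) − (#blocks of size ≥ k + 1), so the partition is: 2 block(s) of size 1.
In nonincreasing order the block sizes are [1, 1].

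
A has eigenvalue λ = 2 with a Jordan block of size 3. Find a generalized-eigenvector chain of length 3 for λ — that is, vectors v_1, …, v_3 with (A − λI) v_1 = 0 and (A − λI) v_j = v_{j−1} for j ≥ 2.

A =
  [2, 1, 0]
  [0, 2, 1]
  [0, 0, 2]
A Jordan chain for λ = 2 of length 3:
v_1 = (1, 0, 0)ᵀ
v_2 = (0, 1, 0)ᵀ
v_3 = (0, 0, 1)ᵀ

Let N = A − (2)·I. We want v_3 with N^3 v_3 = 0 but N^2 v_3 ≠ 0; then v_{j-1} := N · v_j for j = 3, …, 2.

Pick v_3 = (0, 0, 1)ᵀ.
Then v_2 = N · v_3 = (0, 1, 0)ᵀ.
Then v_1 = N · v_2 = (1, 0, 0)ᵀ.

Sanity check: (A − (2)·I) v_1 = (0, 0, 0)ᵀ = 0. ✓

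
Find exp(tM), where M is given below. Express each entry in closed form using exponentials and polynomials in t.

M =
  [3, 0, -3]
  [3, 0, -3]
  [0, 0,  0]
e^{tM} =
  [exp(3*t), 0, 1 - exp(3*t)]
  [exp(3*t) - 1, 1, 1 - exp(3*t)]
  [0, 0, 1]

Strategy: write M = P · J · P⁻¹ where J is a Jordan canonical form, so e^{tM} = P · e^{tJ} · P⁻¹, and e^{tJ} can be computed block-by-block.

M has Jordan form
J =
  [0, 0, 0]
  [0, 0, 0]
  [0, 0, 3]
(up to reordering of blocks).

Per-block formulas:
  For a 1×1 block at λ = 0: exp(t · [0]) = [e^(0t)].
  For a 1×1 block at λ = 3: exp(t · [3]) = [e^(3t)].

After assembling e^{tJ} and conjugating by P, we get:

e^{tM} =
  [exp(3*t), 0, 1 - exp(3*t)]
  [exp(3*t) - 1, 1, 1 - exp(3*t)]
  [0, 0, 1]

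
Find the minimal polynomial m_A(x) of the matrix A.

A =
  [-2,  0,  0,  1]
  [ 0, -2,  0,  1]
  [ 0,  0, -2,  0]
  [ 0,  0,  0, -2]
x^2 + 4*x + 4

The characteristic polynomial is χ_A(x) = (x + 2)^4, so the eigenvalues are known. The minimal polynomial is
  m_A(x) = Π_λ (x − λ)^{k_λ}
where k_λ is the size of the *largest* Jordan block for λ (equivalently, the smallest k with (A − λI)^k v = 0 for every generalised eigenvector v of λ).

  λ = -2: largest Jordan block has size 2, contributing (x + 2)^2

So m_A(x) = (x + 2)^2 = x^2 + 4*x + 4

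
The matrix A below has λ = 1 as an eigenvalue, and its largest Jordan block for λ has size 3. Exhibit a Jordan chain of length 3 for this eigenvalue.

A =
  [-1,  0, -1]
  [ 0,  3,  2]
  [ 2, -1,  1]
A Jordan chain for λ = 1 of length 3:
v_1 = (2, 4, -4)ᵀ
v_2 = (-2, 0, 2)ᵀ
v_3 = (1, 0, 0)ᵀ

Let N = A − (1)·I. We want v_3 with N^3 v_3 = 0 but N^2 v_3 ≠ 0; then v_{j-1} := N · v_j for j = 3, …, 2.

Pick v_3 = (1, 0, 0)ᵀ.
Then v_2 = N · v_3 = (-2, 0, 2)ᵀ.
Then v_1 = N · v_2 = (2, 4, -4)ᵀ.

Sanity check: (A − (1)·I) v_1 = (0, 0, 0)ᵀ = 0. ✓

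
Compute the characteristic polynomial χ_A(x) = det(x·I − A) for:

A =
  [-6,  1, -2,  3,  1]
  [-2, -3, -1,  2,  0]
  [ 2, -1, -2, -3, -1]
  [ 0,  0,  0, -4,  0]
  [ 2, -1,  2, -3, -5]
x^5 + 20*x^4 + 160*x^3 + 640*x^2 + 1280*x + 1024

Expanding det(x·I − A) (e.g. by cofactor expansion or by noting that A is similar to its Jordan form J, which has the same characteristic polynomial as A) gives
  χ_A(x) = x^5 + 20*x^4 + 160*x^3 + 640*x^2 + 1280*x + 1024
which factors as (x + 4)^5. The eigenvalues (with algebraic multiplicities) are λ = -4 with multiplicity 5.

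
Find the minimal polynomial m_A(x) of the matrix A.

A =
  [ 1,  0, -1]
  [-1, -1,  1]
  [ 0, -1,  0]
x^3

The characteristic polynomial is χ_A(x) = x^3, so the eigenvalues are known. The minimal polynomial is
  m_A(x) = Π_λ (x − λ)^{k_λ}
where k_λ is the size of the *largest* Jordan block for λ (equivalently, the smallest k with (A − λI)^k v = 0 for every generalised eigenvector v of λ).

  λ = 0: largest Jordan block has size 3, contributing (x − 0)^3

So m_A(x) = x^3 = x^3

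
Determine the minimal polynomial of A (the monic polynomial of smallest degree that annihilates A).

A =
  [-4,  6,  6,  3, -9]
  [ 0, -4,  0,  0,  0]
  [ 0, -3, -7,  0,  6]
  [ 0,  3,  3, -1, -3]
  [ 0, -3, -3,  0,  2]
x^2 + 5*x + 4

The characteristic polynomial is χ_A(x) = (x + 1)^2*(x + 4)^3, so the eigenvalues are known. The minimal polynomial is
  m_A(x) = Π_λ (x − λ)^{k_λ}
where k_λ is the size of the *largest* Jordan block for λ (equivalently, the smallest k with (A − λI)^k v = 0 for every generalised eigenvector v of λ).

  λ = -4: largest Jordan block has size 1, contributing (x + 4)
  λ = -1: largest Jordan block has size 1, contributing (x + 1)

So m_A(x) = (x + 1)*(x + 4) = x^2 + 5*x + 4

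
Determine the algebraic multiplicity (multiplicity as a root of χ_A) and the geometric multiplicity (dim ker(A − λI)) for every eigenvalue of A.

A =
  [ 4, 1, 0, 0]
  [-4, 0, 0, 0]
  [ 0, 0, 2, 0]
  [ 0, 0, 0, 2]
λ = 2: alg = 4, geom = 3

Step 1 — factor the characteristic polynomial to read off the algebraic multiplicities:
  χ_A(x) = (x - 2)^4

Step 2 — compute geometric multiplicities via the rank-nullity identity g(λ) = n − rank(A − λI):
  rank(A − (2)·I) = 1, so dim ker(A − (2)·I) = n − 1 = 3

Summary:
  λ = 2: algebraic multiplicity = 4, geometric multiplicity = 3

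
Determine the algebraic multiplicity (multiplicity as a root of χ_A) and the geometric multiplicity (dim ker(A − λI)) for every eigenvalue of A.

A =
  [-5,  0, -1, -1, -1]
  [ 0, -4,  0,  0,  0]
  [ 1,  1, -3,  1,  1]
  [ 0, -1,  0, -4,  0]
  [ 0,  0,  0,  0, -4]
λ = -4: alg = 5, geom = 3

Step 1 — factor the characteristic polynomial to read off the algebraic multiplicities:
  χ_A(x) = (x + 4)^5

Step 2 — compute geometric multiplicities via the rank-nullity identity g(λ) = n − rank(A − λI):
  rank(A − (-4)·I) = 2, so dim ker(A − (-4)·I) = n − 2 = 3

Summary:
  λ = -4: algebraic multiplicity = 5, geometric multiplicity = 3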